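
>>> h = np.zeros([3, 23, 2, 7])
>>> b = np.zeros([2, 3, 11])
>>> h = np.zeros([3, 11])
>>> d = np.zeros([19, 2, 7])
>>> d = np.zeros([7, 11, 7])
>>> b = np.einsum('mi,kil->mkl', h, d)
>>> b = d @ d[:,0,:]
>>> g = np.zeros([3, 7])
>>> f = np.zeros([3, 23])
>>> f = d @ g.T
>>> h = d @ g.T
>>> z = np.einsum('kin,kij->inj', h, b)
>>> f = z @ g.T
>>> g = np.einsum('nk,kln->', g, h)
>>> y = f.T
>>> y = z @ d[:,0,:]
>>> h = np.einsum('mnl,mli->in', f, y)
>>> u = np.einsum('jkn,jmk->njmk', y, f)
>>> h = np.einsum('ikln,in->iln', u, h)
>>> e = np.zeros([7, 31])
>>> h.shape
(7, 3, 3)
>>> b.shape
(7, 11, 7)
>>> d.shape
(7, 11, 7)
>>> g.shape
()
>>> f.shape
(11, 3, 3)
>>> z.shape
(11, 3, 7)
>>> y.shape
(11, 3, 7)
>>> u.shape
(7, 11, 3, 3)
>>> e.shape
(7, 31)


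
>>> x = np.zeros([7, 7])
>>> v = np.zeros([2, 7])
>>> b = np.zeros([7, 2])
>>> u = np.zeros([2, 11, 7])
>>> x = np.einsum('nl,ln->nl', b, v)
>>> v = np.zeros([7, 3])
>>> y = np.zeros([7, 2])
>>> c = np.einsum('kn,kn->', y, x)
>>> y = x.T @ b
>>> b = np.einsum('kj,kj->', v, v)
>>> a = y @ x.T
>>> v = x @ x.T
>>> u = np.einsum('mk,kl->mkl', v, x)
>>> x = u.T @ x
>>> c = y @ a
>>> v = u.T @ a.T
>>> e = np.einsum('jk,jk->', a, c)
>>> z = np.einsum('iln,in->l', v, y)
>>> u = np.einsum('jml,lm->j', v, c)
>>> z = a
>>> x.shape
(2, 7, 2)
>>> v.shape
(2, 7, 2)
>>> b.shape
()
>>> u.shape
(2,)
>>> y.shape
(2, 2)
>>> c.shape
(2, 7)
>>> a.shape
(2, 7)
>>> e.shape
()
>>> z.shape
(2, 7)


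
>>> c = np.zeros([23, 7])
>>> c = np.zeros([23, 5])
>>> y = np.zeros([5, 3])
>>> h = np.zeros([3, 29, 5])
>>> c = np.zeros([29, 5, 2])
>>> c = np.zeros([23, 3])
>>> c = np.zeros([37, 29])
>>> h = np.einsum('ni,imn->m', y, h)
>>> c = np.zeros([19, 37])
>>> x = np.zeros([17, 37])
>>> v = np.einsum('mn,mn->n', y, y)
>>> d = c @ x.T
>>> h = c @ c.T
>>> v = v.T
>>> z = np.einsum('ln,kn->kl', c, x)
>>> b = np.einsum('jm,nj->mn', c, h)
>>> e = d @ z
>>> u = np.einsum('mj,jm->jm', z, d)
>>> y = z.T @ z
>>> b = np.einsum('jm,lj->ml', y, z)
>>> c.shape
(19, 37)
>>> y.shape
(19, 19)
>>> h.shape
(19, 19)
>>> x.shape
(17, 37)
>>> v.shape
(3,)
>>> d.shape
(19, 17)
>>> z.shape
(17, 19)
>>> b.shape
(19, 17)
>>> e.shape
(19, 19)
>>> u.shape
(19, 17)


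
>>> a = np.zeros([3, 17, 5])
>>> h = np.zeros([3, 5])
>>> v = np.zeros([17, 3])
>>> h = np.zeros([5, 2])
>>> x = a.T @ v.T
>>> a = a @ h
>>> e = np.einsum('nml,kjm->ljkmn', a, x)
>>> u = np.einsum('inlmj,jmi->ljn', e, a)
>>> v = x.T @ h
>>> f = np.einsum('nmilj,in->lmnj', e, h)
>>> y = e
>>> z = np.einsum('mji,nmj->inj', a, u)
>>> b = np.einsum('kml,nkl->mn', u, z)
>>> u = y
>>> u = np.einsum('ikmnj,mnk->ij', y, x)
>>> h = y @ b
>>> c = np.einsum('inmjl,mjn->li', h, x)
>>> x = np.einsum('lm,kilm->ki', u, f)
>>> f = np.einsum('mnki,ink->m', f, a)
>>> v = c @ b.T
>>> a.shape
(3, 17, 2)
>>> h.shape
(2, 17, 5, 17, 2)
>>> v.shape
(2, 3)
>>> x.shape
(17, 17)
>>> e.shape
(2, 17, 5, 17, 3)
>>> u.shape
(2, 3)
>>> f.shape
(17,)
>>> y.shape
(2, 17, 5, 17, 3)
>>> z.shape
(2, 5, 17)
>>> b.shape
(3, 2)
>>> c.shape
(2, 2)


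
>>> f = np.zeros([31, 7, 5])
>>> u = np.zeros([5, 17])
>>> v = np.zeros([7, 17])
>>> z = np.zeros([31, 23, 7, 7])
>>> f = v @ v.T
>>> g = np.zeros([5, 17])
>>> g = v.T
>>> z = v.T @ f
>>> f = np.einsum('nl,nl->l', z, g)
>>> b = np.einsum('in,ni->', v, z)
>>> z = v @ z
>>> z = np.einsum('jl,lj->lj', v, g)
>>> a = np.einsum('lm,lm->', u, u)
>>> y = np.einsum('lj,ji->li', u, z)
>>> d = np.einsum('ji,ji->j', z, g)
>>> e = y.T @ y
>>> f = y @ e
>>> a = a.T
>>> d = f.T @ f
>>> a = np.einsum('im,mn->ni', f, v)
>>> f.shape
(5, 7)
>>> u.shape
(5, 17)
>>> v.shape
(7, 17)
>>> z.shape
(17, 7)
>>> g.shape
(17, 7)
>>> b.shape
()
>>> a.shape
(17, 5)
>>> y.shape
(5, 7)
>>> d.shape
(7, 7)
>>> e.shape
(7, 7)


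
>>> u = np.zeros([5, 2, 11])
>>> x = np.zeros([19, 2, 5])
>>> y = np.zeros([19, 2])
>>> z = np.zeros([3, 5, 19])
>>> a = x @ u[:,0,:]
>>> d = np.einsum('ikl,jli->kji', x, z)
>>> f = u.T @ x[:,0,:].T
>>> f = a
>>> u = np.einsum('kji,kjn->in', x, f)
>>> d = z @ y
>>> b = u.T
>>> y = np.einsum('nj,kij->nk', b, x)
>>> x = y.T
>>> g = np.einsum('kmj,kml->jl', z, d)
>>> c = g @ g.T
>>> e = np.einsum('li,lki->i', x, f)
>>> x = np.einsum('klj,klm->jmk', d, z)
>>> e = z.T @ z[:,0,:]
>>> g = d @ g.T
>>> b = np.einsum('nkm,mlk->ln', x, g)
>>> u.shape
(5, 11)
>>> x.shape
(2, 19, 3)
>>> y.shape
(11, 19)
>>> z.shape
(3, 5, 19)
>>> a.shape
(19, 2, 11)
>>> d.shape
(3, 5, 2)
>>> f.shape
(19, 2, 11)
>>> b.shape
(5, 2)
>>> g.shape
(3, 5, 19)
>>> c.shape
(19, 19)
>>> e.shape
(19, 5, 19)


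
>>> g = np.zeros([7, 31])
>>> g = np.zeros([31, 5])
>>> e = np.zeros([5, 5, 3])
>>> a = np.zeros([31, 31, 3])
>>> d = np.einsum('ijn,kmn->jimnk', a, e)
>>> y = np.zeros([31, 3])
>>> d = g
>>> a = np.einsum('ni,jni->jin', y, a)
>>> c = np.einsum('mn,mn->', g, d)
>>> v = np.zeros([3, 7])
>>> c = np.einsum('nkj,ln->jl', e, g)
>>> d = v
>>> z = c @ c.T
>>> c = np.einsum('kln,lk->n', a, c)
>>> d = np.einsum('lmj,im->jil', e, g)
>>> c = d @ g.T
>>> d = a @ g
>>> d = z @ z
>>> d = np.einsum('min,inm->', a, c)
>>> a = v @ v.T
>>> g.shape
(31, 5)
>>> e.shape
(5, 5, 3)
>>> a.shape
(3, 3)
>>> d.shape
()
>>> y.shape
(31, 3)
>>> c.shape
(3, 31, 31)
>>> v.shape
(3, 7)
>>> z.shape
(3, 3)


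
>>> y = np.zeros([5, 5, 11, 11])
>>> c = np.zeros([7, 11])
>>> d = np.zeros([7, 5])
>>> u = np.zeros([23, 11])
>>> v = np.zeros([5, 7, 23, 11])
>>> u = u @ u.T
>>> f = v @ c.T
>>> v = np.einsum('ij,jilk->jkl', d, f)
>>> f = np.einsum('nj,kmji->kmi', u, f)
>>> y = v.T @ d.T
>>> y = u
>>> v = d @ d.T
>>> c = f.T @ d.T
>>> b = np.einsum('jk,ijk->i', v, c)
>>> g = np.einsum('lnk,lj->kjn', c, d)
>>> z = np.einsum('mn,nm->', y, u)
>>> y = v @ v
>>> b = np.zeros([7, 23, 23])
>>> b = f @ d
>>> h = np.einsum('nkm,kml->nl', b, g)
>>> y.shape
(7, 7)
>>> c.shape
(7, 7, 7)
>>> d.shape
(7, 5)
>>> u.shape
(23, 23)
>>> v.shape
(7, 7)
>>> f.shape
(5, 7, 7)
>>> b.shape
(5, 7, 5)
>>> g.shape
(7, 5, 7)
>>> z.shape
()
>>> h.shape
(5, 7)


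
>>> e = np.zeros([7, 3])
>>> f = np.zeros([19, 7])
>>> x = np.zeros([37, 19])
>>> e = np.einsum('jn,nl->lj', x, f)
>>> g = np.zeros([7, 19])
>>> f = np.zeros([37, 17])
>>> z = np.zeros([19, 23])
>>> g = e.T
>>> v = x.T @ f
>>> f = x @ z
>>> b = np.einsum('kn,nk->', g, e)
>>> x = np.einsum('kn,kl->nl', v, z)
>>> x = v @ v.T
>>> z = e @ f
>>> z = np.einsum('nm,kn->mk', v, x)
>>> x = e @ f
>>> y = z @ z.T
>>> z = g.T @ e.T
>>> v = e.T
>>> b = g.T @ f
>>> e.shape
(7, 37)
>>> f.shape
(37, 23)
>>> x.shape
(7, 23)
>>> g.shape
(37, 7)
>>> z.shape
(7, 7)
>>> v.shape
(37, 7)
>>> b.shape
(7, 23)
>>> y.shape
(17, 17)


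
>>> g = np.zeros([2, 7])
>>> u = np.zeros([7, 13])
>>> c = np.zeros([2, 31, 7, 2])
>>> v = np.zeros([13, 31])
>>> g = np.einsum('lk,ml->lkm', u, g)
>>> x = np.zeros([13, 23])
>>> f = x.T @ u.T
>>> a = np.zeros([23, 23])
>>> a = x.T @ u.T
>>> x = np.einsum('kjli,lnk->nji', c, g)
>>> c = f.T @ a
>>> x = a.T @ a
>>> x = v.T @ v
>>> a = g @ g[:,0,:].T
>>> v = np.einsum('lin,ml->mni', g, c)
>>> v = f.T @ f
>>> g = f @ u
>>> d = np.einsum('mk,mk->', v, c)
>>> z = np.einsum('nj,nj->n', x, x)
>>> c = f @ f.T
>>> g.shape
(23, 13)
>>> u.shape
(7, 13)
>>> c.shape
(23, 23)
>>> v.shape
(7, 7)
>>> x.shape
(31, 31)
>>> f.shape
(23, 7)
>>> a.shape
(7, 13, 7)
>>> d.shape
()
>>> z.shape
(31,)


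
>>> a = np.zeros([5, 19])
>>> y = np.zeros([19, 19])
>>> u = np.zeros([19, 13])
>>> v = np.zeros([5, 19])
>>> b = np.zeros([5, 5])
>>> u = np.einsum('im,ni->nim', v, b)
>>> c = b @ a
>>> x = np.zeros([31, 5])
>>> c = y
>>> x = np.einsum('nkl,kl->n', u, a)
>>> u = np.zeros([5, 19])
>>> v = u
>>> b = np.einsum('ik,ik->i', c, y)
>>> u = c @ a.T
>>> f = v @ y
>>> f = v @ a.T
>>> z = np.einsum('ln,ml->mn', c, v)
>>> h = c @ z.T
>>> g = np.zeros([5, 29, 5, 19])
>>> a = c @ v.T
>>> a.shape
(19, 5)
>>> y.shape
(19, 19)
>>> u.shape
(19, 5)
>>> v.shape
(5, 19)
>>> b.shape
(19,)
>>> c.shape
(19, 19)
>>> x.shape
(5,)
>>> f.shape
(5, 5)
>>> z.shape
(5, 19)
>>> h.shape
(19, 5)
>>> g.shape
(5, 29, 5, 19)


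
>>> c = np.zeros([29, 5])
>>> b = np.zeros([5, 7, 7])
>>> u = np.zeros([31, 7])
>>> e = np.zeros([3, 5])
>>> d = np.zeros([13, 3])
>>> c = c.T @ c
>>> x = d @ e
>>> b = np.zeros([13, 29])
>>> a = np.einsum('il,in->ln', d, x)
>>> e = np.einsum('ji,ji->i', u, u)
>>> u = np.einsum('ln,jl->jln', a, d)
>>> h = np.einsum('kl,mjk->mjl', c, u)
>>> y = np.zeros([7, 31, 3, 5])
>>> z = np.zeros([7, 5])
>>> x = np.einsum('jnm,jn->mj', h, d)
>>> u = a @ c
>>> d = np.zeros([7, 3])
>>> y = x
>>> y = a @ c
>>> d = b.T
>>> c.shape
(5, 5)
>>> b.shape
(13, 29)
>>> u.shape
(3, 5)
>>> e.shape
(7,)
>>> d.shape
(29, 13)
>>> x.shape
(5, 13)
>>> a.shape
(3, 5)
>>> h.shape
(13, 3, 5)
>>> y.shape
(3, 5)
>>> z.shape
(7, 5)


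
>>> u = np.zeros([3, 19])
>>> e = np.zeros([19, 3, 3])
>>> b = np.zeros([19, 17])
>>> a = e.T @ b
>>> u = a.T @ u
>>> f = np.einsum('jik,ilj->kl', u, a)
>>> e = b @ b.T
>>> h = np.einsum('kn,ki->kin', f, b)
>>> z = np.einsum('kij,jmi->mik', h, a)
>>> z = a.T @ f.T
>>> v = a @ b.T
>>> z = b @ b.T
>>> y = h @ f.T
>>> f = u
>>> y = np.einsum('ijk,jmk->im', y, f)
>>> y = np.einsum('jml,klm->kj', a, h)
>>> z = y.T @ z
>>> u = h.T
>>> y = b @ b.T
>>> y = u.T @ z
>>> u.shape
(3, 17, 19)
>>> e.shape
(19, 19)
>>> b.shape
(19, 17)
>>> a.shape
(3, 3, 17)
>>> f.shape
(17, 3, 19)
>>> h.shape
(19, 17, 3)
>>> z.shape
(3, 19)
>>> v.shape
(3, 3, 19)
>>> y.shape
(19, 17, 19)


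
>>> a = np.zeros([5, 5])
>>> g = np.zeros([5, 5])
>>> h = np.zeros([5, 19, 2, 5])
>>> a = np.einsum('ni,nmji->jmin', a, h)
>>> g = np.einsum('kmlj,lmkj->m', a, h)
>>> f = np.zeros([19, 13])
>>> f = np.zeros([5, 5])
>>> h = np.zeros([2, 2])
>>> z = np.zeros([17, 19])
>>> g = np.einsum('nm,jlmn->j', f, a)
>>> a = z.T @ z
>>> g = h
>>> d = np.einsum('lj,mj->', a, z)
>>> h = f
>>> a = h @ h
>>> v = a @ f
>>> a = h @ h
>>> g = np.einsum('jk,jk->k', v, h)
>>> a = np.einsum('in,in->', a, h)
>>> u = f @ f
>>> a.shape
()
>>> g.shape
(5,)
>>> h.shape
(5, 5)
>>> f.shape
(5, 5)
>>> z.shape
(17, 19)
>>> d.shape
()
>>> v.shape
(5, 5)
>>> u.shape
(5, 5)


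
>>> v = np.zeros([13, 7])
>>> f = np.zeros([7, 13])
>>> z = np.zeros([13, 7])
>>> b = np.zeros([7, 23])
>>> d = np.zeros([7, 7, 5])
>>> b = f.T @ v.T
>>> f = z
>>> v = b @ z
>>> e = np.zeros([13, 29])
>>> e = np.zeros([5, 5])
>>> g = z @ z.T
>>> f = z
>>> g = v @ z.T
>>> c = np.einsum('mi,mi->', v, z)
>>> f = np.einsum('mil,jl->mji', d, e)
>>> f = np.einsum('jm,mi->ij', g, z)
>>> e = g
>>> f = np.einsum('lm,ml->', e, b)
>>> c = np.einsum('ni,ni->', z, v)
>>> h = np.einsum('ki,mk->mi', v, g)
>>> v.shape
(13, 7)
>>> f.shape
()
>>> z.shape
(13, 7)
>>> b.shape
(13, 13)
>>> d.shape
(7, 7, 5)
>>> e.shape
(13, 13)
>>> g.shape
(13, 13)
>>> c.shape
()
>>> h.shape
(13, 7)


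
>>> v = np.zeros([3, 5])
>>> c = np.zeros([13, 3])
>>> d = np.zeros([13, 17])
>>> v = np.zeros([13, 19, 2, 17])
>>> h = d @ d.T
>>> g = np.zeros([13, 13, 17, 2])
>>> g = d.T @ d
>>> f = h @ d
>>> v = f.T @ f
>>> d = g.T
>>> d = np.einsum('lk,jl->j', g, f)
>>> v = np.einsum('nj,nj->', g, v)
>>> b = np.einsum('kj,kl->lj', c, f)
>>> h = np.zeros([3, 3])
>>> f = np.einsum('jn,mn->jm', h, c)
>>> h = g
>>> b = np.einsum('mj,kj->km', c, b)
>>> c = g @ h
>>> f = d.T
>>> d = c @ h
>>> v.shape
()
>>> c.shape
(17, 17)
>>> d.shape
(17, 17)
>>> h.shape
(17, 17)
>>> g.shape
(17, 17)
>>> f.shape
(13,)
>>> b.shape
(17, 13)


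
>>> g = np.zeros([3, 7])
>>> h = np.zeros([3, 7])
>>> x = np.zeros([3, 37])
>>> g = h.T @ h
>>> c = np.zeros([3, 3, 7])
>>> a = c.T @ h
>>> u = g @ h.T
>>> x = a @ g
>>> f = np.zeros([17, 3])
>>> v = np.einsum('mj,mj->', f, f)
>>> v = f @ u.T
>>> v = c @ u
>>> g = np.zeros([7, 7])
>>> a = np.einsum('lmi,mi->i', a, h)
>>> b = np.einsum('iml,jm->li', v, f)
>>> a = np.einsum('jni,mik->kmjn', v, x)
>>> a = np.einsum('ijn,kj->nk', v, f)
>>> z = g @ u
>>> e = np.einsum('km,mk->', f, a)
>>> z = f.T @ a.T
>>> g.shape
(7, 7)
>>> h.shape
(3, 7)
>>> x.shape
(7, 3, 7)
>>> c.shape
(3, 3, 7)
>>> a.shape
(3, 17)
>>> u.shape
(7, 3)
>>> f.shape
(17, 3)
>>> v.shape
(3, 3, 3)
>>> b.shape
(3, 3)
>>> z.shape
(3, 3)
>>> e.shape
()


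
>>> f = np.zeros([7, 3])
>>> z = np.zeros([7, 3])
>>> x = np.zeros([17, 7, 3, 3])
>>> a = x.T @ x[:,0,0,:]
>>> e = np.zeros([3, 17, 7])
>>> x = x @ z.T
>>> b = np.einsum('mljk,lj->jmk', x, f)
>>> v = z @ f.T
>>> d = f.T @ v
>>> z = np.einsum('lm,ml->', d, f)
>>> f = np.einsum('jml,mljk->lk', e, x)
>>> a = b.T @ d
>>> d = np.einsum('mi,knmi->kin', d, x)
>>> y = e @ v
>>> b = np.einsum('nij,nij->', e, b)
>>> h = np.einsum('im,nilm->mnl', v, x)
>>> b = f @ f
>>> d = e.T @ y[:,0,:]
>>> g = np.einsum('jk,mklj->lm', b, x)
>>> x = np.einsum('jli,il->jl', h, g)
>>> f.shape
(7, 7)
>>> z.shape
()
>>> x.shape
(7, 17)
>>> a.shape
(7, 17, 7)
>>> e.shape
(3, 17, 7)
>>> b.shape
(7, 7)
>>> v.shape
(7, 7)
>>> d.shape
(7, 17, 7)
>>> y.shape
(3, 17, 7)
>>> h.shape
(7, 17, 3)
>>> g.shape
(3, 17)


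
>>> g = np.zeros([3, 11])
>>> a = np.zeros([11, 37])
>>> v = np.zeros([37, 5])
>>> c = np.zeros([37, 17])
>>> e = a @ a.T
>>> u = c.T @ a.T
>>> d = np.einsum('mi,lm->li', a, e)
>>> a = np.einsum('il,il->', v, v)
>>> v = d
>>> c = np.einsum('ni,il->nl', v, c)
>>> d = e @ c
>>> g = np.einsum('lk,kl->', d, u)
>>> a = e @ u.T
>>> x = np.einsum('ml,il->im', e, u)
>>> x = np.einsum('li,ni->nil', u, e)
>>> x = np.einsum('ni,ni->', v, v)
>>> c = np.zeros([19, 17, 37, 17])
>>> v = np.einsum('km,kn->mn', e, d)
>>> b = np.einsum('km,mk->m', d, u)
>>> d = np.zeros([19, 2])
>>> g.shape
()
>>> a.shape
(11, 17)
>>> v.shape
(11, 17)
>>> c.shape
(19, 17, 37, 17)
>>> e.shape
(11, 11)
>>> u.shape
(17, 11)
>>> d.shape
(19, 2)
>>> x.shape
()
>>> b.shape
(17,)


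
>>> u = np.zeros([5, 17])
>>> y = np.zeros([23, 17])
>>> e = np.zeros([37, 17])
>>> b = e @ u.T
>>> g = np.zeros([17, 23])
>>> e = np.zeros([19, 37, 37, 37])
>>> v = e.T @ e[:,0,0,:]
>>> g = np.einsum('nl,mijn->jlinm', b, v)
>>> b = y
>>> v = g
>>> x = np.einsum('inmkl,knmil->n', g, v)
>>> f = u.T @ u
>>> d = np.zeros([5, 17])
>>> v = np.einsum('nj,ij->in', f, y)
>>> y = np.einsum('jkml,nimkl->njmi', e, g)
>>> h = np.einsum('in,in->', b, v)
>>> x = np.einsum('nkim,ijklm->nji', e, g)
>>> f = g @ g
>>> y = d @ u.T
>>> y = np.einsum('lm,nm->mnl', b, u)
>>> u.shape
(5, 17)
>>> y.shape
(17, 5, 23)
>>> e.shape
(19, 37, 37, 37)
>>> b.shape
(23, 17)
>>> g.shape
(37, 5, 37, 37, 37)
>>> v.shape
(23, 17)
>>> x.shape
(19, 5, 37)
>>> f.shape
(37, 5, 37, 37, 37)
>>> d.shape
(5, 17)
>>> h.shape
()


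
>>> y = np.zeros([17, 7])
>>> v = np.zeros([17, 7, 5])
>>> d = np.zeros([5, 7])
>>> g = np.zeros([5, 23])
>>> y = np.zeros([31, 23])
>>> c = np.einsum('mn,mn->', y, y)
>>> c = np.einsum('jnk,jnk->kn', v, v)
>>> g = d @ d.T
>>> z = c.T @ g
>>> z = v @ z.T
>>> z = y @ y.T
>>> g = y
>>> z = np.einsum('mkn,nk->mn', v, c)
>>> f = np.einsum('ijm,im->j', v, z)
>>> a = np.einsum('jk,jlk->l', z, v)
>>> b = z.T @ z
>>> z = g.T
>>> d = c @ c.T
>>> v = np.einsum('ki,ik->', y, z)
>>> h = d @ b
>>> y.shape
(31, 23)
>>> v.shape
()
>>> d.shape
(5, 5)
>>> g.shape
(31, 23)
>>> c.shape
(5, 7)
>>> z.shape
(23, 31)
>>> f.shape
(7,)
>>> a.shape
(7,)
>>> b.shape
(5, 5)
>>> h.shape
(5, 5)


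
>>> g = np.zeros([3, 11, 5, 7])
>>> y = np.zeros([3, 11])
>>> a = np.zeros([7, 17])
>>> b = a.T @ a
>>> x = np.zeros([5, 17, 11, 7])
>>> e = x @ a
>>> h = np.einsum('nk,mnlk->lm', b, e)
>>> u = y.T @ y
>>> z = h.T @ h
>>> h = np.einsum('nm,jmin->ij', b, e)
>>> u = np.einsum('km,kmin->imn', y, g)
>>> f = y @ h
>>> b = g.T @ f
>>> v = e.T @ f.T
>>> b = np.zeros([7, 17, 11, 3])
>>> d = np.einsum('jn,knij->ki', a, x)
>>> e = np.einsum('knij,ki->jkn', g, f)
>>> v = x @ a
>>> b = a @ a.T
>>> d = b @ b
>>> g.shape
(3, 11, 5, 7)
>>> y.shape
(3, 11)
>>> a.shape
(7, 17)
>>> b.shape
(7, 7)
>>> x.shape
(5, 17, 11, 7)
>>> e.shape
(7, 3, 11)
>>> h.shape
(11, 5)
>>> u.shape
(5, 11, 7)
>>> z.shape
(5, 5)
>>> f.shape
(3, 5)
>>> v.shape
(5, 17, 11, 17)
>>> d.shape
(7, 7)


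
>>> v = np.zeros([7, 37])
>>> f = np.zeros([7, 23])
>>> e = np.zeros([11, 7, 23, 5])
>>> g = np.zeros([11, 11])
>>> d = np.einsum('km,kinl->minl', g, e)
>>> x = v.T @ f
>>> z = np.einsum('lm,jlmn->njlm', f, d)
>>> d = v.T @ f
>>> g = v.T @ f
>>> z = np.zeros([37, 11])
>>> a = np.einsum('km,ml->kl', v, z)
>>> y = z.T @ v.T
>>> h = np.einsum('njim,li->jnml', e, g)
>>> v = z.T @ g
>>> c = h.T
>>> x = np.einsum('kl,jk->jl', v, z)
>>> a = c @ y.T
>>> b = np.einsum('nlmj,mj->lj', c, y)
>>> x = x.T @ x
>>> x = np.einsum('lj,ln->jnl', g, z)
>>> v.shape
(11, 23)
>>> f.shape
(7, 23)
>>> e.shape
(11, 7, 23, 5)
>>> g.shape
(37, 23)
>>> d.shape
(37, 23)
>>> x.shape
(23, 11, 37)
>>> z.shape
(37, 11)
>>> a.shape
(37, 5, 11, 11)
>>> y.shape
(11, 7)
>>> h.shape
(7, 11, 5, 37)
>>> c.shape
(37, 5, 11, 7)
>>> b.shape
(5, 7)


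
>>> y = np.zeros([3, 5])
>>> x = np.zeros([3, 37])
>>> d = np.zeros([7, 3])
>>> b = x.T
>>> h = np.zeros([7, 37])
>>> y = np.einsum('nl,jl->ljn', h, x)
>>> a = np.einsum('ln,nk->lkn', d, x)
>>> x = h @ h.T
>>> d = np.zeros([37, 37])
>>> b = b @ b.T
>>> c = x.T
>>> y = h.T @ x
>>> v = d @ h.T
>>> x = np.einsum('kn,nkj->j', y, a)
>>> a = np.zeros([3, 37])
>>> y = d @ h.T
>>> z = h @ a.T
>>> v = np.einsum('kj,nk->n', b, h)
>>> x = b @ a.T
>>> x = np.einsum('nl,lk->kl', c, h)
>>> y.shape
(37, 7)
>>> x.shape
(37, 7)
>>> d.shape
(37, 37)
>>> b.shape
(37, 37)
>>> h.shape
(7, 37)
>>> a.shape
(3, 37)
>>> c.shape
(7, 7)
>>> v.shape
(7,)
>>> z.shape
(7, 3)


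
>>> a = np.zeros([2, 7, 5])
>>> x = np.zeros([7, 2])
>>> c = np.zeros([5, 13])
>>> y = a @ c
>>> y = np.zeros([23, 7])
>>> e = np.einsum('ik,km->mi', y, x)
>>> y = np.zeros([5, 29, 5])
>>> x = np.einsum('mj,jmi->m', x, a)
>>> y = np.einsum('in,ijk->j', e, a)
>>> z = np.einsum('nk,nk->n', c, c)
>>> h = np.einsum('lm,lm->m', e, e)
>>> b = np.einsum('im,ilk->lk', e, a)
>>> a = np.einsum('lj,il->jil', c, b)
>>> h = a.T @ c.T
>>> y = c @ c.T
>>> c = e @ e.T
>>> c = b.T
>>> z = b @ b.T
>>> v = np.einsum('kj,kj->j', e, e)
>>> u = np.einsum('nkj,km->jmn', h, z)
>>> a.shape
(13, 7, 5)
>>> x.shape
(7,)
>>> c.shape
(5, 7)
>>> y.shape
(5, 5)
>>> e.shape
(2, 23)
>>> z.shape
(7, 7)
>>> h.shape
(5, 7, 5)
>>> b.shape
(7, 5)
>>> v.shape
(23,)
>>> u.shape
(5, 7, 5)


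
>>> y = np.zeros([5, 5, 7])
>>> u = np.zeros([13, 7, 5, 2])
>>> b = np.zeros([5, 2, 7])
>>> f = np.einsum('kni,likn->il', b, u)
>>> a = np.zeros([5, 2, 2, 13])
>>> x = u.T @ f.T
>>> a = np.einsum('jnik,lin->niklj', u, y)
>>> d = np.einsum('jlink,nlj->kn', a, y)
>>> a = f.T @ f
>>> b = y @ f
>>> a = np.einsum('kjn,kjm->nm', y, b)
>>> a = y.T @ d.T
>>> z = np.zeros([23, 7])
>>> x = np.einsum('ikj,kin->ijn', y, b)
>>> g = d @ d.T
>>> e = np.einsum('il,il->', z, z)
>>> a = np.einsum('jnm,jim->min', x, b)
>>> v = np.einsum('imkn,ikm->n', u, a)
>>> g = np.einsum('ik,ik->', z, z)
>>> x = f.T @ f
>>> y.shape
(5, 5, 7)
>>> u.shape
(13, 7, 5, 2)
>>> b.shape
(5, 5, 13)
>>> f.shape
(7, 13)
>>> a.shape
(13, 5, 7)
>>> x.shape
(13, 13)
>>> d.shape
(13, 5)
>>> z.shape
(23, 7)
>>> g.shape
()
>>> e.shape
()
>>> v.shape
(2,)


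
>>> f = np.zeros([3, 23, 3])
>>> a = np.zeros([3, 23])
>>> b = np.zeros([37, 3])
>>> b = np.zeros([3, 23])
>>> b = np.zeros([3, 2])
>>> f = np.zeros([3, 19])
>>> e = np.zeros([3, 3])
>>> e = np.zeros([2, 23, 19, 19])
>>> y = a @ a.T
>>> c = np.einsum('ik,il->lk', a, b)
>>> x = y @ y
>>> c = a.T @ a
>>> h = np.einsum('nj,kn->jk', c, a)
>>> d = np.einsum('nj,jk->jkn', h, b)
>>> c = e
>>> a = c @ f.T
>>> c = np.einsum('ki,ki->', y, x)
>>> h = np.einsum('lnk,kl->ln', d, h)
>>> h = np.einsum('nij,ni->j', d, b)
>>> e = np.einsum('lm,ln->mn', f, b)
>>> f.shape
(3, 19)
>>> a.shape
(2, 23, 19, 3)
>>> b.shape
(3, 2)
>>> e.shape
(19, 2)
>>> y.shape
(3, 3)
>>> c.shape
()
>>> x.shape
(3, 3)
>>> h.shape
(23,)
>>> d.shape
(3, 2, 23)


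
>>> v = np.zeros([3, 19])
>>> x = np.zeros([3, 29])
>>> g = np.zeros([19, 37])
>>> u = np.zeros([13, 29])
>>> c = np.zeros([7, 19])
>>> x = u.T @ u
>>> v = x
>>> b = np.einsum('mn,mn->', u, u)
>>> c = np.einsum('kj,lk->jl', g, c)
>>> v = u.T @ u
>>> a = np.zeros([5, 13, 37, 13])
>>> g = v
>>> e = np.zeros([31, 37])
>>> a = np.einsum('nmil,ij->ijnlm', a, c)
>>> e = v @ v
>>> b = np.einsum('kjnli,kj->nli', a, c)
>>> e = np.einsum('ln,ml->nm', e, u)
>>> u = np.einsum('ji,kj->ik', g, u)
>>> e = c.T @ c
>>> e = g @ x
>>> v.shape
(29, 29)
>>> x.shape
(29, 29)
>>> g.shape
(29, 29)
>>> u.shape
(29, 13)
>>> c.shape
(37, 7)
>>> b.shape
(5, 13, 13)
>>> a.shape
(37, 7, 5, 13, 13)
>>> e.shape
(29, 29)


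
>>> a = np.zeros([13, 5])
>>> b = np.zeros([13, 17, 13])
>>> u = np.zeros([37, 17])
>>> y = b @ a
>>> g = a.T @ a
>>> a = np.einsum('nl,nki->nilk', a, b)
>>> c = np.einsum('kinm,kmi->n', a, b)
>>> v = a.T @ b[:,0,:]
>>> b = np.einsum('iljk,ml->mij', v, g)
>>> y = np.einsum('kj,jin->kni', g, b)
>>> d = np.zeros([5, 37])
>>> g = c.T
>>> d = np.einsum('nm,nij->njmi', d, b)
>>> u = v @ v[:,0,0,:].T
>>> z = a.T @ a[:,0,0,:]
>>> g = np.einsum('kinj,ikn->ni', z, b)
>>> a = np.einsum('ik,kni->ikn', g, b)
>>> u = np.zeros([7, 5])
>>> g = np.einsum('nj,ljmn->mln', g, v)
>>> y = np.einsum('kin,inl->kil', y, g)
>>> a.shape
(13, 5, 17)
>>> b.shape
(5, 17, 13)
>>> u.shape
(7, 5)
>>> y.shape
(5, 13, 13)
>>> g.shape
(13, 17, 13)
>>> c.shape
(5,)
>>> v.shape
(17, 5, 13, 13)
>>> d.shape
(5, 13, 37, 17)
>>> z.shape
(17, 5, 13, 17)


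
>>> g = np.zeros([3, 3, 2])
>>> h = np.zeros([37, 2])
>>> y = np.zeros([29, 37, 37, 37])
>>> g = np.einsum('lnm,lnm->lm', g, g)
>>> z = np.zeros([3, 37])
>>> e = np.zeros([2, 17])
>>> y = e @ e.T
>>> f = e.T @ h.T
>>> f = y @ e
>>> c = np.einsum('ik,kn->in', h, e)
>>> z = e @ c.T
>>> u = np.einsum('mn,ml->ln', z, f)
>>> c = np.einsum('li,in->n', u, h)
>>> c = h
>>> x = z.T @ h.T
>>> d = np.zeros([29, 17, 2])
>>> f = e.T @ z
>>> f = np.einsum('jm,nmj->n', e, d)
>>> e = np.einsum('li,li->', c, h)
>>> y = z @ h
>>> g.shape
(3, 2)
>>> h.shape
(37, 2)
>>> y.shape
(2, 2)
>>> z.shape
(2, 37)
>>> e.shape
()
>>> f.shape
(29,)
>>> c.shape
(37, 2)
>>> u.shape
(17, 37)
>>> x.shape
(37, 37)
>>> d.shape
(29, 17, 2)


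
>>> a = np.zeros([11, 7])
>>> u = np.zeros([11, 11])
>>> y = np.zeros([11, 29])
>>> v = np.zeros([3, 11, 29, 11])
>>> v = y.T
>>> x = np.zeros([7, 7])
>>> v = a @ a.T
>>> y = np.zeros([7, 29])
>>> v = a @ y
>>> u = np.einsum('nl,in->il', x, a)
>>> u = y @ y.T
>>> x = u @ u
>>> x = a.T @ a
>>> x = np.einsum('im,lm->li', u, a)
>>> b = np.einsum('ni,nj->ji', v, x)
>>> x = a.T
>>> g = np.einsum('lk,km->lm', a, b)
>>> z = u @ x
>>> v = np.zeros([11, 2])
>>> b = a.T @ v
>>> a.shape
(11, 7)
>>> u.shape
(7, 7)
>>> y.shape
(7, 29)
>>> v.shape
(11, 2)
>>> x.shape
(7, 11)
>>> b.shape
(7, 2)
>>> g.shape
(11, 29)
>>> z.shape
(7, 11)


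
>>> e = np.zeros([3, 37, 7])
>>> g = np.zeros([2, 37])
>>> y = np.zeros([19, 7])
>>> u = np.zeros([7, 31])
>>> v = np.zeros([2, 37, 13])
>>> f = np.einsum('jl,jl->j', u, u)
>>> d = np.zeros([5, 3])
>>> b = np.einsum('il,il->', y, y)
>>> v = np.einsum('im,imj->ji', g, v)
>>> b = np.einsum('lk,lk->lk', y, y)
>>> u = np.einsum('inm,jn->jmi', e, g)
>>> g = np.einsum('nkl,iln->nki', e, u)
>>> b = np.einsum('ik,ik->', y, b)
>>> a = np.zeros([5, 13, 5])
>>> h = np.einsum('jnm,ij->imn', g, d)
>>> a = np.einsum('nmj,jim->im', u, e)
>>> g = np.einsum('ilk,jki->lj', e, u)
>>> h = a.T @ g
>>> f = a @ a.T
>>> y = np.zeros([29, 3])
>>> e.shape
(3, 37, 7)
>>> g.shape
(37, 2)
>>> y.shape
(29, 3)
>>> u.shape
(2, 7, 3)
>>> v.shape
(13, 2)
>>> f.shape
(37, 37)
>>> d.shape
(5, 3)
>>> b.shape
()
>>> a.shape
(37, 7)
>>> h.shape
(7, 2)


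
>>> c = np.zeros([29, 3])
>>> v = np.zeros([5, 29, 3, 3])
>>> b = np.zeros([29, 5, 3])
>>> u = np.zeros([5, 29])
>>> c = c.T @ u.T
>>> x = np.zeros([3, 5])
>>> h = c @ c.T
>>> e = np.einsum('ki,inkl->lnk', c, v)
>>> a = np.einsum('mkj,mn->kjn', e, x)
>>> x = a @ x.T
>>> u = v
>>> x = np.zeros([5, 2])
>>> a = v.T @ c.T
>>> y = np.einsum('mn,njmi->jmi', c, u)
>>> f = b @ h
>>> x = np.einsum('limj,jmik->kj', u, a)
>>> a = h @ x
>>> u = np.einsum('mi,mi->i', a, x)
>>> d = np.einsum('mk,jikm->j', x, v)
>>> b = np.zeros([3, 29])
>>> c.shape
(3, 5)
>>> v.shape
(5, 29, 3, 3)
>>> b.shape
(3, 29)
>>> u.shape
(3,)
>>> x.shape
(3, 3)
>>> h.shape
(3, 3)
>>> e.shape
(3, 29, 3)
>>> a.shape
(3, 3)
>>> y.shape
(29, 3, 3)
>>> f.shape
(29, 5, 3)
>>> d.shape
(5,)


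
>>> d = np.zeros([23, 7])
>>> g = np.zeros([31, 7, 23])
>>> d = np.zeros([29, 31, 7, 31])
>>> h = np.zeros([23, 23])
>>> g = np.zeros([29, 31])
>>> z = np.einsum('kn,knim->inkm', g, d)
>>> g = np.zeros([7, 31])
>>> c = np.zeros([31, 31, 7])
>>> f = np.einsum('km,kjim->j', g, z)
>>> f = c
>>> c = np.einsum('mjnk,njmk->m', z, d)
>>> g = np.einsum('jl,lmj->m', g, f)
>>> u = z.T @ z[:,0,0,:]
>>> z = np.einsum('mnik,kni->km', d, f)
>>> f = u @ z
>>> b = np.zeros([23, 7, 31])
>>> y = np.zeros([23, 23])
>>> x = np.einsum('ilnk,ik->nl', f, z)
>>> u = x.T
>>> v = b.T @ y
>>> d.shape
(29, 31, 7, 31)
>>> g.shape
(31,)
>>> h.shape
(23, 23)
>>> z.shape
(31, 29)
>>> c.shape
(7,)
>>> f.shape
(31, 29, 31, 29)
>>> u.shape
(29, 31)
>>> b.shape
(23, 7, 31)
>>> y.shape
(23, 23)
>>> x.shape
(31, 29)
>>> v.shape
(31, 7, 23)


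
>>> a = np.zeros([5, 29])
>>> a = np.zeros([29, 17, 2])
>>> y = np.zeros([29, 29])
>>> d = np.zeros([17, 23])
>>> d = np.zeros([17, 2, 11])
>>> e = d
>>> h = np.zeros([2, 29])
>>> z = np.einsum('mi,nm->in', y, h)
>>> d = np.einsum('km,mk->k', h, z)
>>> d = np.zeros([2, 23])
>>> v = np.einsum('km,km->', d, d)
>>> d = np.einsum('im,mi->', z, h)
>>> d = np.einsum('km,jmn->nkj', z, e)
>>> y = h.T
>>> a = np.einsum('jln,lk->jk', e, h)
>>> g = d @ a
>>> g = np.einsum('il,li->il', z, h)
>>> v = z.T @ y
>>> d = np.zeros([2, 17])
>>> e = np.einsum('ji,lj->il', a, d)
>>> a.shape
(17, 29)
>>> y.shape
(29, 2)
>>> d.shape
(2, 17)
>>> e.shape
(29, 2)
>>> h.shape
(2, 29)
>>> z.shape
(29, 2)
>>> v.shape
(2, 2)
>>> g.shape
(29, 2)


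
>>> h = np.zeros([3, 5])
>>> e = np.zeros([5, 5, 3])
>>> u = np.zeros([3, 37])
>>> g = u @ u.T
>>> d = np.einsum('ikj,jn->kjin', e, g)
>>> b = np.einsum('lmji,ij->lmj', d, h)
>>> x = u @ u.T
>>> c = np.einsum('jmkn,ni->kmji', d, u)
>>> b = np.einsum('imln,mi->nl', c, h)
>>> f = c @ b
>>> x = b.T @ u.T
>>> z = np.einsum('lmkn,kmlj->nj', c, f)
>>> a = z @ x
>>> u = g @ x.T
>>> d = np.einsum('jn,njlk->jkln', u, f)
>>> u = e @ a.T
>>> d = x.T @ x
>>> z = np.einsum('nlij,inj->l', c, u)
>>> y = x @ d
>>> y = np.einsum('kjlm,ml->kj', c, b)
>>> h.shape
(3, 5)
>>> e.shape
(5, 5, 3)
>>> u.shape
(5, 5, 37)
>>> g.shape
(3, 3)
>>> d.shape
(3, 3)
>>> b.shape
(37, 5)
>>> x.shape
(5, 3)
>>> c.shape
(5, 3, 5, 37)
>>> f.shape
(5, 3, 5, 5)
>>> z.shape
(3,)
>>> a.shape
(37, 3)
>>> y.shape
(5, 3)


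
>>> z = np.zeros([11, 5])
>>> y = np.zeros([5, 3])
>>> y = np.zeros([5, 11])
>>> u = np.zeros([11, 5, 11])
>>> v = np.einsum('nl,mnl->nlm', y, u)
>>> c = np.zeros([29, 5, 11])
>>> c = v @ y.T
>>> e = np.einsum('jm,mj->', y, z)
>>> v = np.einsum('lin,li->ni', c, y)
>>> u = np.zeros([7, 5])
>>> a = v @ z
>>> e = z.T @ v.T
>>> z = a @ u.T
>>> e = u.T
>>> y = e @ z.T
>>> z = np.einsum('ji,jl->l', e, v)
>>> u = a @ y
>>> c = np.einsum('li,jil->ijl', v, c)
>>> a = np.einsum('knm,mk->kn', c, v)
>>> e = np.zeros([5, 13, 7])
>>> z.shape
(11,)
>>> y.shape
(5, 5)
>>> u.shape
(5, 5)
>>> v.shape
(5, 11)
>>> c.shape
(11, 5, 5)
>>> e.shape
(5, 13, 7)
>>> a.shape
(11, 5)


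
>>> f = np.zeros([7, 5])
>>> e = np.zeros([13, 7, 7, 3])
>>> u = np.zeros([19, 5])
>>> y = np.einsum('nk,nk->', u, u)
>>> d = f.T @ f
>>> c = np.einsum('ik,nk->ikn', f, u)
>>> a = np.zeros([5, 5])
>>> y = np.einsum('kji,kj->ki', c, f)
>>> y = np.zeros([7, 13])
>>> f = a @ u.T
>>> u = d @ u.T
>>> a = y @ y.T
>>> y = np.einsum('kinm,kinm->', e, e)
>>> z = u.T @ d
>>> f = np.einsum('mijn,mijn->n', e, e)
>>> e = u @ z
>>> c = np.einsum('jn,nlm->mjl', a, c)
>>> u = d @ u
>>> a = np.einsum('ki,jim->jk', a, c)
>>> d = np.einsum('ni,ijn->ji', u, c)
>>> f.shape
(3,)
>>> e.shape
(5, 5)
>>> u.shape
(5, 19)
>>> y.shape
()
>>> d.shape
(7, 19)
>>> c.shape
(19, 7, 5)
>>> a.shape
(19, 7)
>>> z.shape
(19, 5)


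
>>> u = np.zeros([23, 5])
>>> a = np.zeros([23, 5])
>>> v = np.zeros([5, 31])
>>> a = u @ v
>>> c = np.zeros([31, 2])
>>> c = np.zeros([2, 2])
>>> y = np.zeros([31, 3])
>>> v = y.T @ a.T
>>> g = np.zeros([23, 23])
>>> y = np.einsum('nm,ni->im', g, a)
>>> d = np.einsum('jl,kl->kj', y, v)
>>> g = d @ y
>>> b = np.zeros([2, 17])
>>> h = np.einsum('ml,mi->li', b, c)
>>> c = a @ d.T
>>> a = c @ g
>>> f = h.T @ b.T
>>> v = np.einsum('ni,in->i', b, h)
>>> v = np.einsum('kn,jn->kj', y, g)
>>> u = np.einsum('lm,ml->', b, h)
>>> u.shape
()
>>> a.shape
(23, 23)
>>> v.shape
(31, 3)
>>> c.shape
(23, 3)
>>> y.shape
(31, 23)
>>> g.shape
(3, 23)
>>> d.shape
(3, 31)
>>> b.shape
(2, 17)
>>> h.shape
(17, 2)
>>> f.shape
(2, 2)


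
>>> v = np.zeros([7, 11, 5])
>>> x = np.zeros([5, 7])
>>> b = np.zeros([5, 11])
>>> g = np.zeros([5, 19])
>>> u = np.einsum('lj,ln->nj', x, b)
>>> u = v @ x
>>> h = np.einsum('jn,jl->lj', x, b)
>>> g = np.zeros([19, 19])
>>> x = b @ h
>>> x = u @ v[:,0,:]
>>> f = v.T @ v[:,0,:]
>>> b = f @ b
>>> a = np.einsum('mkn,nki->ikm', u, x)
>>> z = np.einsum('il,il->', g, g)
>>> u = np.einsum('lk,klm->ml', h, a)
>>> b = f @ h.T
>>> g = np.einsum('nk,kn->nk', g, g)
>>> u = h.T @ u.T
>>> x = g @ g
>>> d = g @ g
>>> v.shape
(7, 11, 5)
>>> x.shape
(19, 19)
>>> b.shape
(5, 11, 11)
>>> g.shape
(19, 19)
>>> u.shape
(5, 7)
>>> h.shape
(11, 5)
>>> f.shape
(5, 11, 5)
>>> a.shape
(5, 11, 7)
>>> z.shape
()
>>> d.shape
(19, 19)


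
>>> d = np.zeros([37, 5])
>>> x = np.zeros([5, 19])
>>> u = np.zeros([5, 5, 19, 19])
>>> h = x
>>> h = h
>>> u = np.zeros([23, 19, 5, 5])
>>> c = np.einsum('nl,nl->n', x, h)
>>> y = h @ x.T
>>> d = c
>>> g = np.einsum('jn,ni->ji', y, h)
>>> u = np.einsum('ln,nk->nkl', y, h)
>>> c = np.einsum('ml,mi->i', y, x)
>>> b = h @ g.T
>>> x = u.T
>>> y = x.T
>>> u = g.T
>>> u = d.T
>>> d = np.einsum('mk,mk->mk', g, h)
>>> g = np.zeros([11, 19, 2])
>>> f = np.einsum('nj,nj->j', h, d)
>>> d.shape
(5, 19)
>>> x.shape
(5, 19, 5)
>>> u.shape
(5,)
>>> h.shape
(5, 19)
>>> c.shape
(19,)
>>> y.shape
(5, 19, 5)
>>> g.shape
(11, 19, 2)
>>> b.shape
(5, 5)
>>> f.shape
(19,)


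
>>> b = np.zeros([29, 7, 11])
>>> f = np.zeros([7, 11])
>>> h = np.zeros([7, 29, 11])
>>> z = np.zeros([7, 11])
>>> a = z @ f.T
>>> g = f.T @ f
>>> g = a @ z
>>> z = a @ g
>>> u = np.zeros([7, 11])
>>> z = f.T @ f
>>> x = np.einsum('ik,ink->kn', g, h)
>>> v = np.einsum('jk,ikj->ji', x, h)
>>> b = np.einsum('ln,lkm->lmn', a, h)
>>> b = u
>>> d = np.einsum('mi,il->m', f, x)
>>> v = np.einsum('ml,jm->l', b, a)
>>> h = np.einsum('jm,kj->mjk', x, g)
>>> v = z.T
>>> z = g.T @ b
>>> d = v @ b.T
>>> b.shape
(7, 11)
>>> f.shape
(7, 11)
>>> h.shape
(29, 11, 7)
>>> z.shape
(11, 11)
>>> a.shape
(7, 7)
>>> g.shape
(7, 11)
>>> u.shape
(7, 11)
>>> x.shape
(11, 29)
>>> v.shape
(11, 11)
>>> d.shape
(11, 7)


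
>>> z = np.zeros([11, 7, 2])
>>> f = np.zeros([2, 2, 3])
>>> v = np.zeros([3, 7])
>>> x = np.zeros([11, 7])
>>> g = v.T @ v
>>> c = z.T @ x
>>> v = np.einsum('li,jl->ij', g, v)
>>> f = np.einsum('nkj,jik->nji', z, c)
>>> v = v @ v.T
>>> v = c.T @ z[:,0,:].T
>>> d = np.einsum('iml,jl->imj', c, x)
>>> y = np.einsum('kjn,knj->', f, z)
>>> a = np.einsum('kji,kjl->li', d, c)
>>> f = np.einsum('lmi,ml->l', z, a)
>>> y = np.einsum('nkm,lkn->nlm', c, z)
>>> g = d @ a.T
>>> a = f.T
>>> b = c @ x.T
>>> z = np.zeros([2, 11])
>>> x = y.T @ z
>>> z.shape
(2, 11)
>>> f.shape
(11,)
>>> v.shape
(7, 7, 11)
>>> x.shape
(7, 11, 11)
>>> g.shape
(2, 7, 7)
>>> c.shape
(2, 7, 7)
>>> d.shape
(2, 7, 11)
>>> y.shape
(2, 11, 7)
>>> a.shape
(11,)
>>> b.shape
(2, 7, 11)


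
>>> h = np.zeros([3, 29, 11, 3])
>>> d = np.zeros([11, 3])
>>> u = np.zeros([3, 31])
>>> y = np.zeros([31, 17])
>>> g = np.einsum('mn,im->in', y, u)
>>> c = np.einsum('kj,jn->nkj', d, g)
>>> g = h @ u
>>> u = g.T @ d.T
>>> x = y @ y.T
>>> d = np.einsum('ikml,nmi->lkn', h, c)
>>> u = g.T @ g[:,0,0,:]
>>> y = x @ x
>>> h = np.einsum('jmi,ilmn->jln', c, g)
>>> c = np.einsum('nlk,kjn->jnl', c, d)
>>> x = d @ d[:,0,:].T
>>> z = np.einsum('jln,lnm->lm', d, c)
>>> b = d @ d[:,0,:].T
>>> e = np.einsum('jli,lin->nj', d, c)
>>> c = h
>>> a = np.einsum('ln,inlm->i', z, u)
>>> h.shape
(17, 29, 31)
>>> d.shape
(3, 29, 17)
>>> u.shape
(31, 11, 29, 31)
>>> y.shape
(31, 31)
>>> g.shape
(3, 29, 11, 31)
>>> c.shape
(17, 29, 31)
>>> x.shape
(3, 29, 3)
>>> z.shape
(29, 11)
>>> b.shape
(3, 29, 3)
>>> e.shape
(11, 3)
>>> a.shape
(31,)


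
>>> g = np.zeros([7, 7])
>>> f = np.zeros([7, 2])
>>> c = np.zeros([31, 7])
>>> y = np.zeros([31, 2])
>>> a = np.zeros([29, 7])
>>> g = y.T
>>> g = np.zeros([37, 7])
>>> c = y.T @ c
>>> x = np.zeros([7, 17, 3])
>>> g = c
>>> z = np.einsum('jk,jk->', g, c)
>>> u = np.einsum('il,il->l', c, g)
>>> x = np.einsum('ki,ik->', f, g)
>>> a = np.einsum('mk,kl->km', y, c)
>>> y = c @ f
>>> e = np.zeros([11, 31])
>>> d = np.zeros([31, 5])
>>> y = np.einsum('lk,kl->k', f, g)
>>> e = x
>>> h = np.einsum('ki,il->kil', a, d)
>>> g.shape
(2, 7)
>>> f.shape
(7, 2)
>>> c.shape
(2, 7)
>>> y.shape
(2,)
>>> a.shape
(2, 31)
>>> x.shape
()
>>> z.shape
()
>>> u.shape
(7,)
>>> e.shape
()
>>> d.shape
(31, 5)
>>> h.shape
(2, 31, 5)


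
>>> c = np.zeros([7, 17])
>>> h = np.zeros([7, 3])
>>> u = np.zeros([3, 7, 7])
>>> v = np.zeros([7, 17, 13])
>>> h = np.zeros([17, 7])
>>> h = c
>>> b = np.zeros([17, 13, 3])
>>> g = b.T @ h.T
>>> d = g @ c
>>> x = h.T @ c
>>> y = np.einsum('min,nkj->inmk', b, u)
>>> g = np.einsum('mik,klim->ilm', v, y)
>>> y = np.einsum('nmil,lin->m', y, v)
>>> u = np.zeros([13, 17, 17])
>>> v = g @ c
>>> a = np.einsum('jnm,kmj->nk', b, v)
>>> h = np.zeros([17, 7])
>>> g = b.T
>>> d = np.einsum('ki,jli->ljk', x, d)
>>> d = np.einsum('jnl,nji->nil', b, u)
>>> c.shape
(7, 17)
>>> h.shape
(17, 7)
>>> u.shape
(13, 17, 17)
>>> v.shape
(17, 3, 17)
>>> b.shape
(17, 13, 3)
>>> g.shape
(3, 13, 17)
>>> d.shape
(13, 17, 3)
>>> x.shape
(17, 17)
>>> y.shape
(3,)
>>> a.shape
(13, 17)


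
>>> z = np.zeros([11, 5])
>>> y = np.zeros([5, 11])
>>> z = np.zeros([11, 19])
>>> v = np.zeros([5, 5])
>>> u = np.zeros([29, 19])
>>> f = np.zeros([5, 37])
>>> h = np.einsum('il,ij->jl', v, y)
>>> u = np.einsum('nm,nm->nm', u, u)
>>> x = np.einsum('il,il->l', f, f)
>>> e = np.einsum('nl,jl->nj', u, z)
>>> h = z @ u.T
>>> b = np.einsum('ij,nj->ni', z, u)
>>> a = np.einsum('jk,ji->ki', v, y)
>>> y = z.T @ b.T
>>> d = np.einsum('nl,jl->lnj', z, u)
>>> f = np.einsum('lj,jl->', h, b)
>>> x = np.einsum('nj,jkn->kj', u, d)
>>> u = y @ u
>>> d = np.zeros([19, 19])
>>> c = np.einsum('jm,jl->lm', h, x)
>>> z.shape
(11, 19)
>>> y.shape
(19, 29)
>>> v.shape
(5, 5)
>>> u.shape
(19, 19)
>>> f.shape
()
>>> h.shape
(11, 29)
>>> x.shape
(11, 19)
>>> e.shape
(29, 11)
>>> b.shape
(29, 11)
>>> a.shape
(5, 11)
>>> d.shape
(19, 19)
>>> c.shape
(19, 29)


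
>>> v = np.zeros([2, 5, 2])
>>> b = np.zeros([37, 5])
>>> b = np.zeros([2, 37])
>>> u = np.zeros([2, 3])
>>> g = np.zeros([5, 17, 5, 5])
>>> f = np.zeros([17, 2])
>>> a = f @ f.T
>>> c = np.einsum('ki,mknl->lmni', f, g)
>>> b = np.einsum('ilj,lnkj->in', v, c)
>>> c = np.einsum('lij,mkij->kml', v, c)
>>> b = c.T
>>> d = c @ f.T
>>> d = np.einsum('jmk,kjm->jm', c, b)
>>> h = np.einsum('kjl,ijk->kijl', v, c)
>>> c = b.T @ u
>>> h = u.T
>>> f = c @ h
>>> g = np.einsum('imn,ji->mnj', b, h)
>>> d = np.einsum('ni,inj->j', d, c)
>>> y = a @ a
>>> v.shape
(2, 5, 2)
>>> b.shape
(2, 5, 5)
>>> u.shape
(2, 3)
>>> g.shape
(5, 5, 3)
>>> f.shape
(5, 5, 2)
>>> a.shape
(17, 17)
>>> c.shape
(5, 5, 3)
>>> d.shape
(3,)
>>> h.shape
(3, 2)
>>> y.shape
(17, 17)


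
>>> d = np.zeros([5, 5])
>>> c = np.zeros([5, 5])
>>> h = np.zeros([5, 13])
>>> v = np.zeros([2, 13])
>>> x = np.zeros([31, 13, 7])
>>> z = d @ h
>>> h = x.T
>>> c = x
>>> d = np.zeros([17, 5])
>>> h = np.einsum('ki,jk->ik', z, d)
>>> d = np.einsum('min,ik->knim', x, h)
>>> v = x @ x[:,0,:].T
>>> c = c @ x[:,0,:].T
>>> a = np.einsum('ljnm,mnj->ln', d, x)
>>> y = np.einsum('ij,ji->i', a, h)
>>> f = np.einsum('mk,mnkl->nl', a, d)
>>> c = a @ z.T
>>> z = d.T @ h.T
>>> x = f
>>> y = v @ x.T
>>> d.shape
(5, 7, 13, 31)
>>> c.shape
(5, 5)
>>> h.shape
(13, 5)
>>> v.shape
(31, 13, 31)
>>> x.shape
(7, 31)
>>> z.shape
(31, 13, 7, 13)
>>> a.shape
(5, 13)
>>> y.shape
(31, 13, 7)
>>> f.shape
(7, 31)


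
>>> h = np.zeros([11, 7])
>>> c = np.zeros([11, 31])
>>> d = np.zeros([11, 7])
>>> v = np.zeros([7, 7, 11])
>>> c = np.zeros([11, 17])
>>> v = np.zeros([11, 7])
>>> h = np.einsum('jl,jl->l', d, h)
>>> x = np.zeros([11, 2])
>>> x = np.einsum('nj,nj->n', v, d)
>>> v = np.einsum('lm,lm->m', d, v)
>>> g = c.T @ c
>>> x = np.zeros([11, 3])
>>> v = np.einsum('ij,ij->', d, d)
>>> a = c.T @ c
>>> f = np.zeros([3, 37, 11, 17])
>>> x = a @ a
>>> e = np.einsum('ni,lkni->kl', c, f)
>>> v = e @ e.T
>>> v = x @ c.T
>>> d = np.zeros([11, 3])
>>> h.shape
(7,)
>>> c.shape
(11, 17)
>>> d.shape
(11, 3)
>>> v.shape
(17, 11)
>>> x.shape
(17, 17)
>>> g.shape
(17, 17)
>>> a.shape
(17, 17)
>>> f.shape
(3, 37, 11, 17)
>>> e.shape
(37, 3)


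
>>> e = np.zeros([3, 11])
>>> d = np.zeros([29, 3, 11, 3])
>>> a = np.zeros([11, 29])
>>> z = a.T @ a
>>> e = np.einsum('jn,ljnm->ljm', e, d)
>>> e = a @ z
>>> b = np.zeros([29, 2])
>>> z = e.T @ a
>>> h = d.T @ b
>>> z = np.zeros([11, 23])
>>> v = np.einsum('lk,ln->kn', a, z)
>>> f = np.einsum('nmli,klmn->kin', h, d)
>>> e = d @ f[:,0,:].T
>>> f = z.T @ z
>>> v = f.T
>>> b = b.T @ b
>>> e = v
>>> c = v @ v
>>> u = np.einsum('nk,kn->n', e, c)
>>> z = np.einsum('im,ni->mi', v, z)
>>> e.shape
(23, 23)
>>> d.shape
(29, 3, 11, 3)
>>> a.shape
(11, 29)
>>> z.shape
(23, 23)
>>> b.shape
(2, 2)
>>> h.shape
(3, 11, 3, 2)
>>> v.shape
(23, 23)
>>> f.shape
(23, 23)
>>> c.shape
(23, 23)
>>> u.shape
(23,)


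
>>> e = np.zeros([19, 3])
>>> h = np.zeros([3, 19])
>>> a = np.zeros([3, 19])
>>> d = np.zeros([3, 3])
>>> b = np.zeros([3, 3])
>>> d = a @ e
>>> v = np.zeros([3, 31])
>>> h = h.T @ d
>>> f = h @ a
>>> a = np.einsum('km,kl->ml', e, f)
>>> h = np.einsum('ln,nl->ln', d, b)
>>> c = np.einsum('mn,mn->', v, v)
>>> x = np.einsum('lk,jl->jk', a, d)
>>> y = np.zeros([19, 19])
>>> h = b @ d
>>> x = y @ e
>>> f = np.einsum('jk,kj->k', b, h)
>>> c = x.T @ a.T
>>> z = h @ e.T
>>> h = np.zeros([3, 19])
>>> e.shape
(19, 3)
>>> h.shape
(3, 19)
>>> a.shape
(3, 19)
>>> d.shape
(3, 3)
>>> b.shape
(3, 3)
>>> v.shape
(3, 31)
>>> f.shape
(3,)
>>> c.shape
(3, 3)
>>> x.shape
(19, 3)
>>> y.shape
(19, 19)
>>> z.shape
(3, 19)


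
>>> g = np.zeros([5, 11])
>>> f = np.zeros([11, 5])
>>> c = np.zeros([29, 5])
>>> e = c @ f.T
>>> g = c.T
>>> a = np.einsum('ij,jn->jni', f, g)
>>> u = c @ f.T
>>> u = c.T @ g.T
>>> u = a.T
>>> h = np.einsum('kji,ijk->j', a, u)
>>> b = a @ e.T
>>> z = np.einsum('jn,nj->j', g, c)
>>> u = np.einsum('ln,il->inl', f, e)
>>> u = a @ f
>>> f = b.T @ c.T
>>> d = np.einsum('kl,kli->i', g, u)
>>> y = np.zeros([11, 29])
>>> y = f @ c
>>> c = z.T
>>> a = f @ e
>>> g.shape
(5, 29)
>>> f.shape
(29, 29, 29)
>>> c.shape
(5,)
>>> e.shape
(29, 11)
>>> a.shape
(29, 29, 11)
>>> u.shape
(5, 29, 5)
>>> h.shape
(29,)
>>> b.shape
(5, 29, 29)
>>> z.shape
(5,)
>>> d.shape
(5,)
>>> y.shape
(29, 29, 5)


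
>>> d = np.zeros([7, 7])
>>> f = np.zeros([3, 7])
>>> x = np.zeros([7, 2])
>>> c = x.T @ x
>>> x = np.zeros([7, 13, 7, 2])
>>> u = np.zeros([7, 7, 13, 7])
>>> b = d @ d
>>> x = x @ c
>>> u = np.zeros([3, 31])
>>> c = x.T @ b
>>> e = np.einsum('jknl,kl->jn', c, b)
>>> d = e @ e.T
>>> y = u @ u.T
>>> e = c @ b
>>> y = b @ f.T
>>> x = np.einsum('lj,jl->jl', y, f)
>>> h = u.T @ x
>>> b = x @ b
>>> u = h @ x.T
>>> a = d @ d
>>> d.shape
(2, 2)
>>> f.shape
(3, 7)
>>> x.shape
(3, 7)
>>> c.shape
(2, 7, 13, 7)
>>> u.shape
(31, 3)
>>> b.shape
(3, 7)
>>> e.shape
(2, 7, 13, 7)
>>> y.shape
(7, 3)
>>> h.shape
(31, 7)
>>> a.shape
(2, 2)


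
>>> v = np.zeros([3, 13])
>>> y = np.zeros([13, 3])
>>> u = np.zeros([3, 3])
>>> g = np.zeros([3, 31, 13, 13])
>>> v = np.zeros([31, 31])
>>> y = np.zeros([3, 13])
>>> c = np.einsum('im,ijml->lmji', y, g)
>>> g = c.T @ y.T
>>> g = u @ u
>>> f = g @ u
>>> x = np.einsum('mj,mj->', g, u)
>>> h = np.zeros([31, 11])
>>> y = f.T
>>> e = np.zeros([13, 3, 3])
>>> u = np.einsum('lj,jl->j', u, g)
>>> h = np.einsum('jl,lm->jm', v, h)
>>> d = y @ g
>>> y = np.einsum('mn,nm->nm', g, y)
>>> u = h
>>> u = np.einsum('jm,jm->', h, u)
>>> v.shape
(31, 31)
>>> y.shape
(3, 3)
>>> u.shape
()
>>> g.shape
(3, 3)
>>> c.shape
(13, 13, 31, 3)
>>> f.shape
(3, 3)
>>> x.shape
()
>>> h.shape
(31, 11)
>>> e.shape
(13, 3, 3)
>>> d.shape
(3, 3)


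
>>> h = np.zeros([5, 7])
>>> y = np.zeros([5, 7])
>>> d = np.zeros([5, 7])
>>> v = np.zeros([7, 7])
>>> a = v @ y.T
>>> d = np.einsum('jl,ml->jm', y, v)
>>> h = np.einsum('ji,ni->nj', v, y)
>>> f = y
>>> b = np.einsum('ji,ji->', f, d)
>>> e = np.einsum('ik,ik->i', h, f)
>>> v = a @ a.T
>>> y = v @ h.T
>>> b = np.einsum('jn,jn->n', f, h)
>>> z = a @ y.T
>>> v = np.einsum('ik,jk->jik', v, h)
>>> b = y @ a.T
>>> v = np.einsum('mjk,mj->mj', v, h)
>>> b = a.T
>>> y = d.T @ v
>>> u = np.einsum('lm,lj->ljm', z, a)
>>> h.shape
(5, 7)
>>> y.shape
(7, 7)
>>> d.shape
(5, 7)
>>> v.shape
(5, 7)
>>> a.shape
(7, 5)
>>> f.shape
(5, 7)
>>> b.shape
(5, 7)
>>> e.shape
(5,)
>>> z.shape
(7, 7)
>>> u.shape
(7, 5, 7)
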